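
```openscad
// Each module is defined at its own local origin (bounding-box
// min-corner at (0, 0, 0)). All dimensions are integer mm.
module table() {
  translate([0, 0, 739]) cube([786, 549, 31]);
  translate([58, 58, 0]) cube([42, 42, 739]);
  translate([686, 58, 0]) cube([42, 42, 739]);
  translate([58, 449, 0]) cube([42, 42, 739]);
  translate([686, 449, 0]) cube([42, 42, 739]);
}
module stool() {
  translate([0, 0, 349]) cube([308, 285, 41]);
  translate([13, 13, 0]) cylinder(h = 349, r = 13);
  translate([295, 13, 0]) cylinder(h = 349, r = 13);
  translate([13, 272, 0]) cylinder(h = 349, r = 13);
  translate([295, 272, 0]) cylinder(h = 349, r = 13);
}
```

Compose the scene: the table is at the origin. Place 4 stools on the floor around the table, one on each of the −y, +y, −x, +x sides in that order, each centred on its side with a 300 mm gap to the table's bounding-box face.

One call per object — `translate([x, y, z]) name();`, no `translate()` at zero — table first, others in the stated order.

table();
translate([239, -585, 0]) stool();
translate([239, 849, 0]) stool();
translate([-608, 132, 0]) stool();
translate([1086, 132, 0]) stool();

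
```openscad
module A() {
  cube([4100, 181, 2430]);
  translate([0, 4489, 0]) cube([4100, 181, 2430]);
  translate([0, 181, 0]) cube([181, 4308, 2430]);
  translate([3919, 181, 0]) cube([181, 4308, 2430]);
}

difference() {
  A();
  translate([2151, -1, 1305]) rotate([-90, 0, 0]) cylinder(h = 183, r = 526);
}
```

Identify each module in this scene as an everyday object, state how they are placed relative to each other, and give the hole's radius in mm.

A is a house frame. The house frame has a circular hole through its front wall. The hole's radius is 526 mm.

The subtracted cylinder has r = 526 mm.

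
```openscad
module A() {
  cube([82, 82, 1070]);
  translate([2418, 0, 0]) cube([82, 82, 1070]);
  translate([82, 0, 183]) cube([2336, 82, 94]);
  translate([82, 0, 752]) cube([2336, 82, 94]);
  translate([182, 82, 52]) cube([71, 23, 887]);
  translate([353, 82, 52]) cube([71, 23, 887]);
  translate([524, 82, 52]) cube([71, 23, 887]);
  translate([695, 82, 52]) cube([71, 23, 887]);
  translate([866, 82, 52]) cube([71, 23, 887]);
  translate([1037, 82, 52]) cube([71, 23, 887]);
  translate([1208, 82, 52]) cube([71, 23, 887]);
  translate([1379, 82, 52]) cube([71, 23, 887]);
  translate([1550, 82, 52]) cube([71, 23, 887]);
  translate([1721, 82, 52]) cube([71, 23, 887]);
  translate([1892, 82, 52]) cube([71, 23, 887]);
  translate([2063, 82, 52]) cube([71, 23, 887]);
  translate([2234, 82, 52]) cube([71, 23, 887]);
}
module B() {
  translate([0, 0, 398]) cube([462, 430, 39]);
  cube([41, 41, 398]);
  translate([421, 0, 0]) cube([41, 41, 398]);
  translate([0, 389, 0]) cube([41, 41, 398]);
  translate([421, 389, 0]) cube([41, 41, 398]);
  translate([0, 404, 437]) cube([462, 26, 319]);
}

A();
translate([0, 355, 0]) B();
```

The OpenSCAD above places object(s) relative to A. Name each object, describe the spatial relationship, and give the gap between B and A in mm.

The chair's nearest face is 250 mm from the fence section's +y face.

A is a fence section. B is a chair. The chair is on the floor beside the fence section on its +y side. The gap between the chair and the fence section is 250 mm.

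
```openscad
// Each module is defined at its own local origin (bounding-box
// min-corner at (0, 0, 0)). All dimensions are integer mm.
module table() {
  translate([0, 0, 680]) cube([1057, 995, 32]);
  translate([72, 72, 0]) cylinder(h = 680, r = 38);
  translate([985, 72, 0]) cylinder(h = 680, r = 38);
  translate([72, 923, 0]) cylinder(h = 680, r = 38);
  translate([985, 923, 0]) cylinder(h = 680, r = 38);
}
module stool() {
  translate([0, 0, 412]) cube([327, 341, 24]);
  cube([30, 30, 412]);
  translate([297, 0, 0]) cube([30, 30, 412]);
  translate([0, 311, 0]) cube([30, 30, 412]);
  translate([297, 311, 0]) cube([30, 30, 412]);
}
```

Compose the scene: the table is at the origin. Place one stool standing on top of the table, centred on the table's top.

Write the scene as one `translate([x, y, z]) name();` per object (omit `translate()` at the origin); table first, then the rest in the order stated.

table();
translate([365, 327, 712]) stool();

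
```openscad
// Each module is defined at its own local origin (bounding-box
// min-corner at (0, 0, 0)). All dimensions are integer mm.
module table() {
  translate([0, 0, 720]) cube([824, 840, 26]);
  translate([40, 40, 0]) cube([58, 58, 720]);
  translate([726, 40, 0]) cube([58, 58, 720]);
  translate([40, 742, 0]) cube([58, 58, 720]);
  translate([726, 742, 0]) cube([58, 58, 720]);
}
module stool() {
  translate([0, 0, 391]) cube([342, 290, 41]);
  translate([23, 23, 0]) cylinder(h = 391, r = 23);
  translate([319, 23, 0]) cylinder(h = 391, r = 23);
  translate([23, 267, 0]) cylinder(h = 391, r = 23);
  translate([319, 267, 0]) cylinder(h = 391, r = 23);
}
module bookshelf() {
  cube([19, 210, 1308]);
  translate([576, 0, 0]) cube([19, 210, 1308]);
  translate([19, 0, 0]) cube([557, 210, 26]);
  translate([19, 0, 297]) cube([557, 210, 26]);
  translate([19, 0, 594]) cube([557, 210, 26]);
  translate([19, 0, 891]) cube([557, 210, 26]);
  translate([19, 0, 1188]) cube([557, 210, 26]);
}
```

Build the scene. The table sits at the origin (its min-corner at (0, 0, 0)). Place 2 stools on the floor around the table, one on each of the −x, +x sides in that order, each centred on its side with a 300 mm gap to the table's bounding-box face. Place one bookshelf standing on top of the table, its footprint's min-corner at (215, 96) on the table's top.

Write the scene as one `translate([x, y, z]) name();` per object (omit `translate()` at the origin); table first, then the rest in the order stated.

table();
translate([-642, 275, 0]) stool();
translate([1124, 275, 0]) stool();
translate([215, 96, 746]) bookshelf();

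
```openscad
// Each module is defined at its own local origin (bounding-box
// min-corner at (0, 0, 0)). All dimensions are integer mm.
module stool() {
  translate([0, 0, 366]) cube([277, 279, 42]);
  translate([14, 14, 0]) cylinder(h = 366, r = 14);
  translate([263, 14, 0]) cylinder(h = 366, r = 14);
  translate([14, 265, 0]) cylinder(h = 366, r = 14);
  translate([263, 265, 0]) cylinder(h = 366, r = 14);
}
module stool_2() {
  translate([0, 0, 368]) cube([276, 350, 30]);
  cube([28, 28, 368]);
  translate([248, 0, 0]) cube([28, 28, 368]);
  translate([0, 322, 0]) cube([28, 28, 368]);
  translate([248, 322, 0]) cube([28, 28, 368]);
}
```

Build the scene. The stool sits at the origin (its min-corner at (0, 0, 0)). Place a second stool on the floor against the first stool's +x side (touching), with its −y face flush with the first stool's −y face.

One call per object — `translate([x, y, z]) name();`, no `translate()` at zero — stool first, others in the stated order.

stool();
translate([277, 0, 0]) stool_2();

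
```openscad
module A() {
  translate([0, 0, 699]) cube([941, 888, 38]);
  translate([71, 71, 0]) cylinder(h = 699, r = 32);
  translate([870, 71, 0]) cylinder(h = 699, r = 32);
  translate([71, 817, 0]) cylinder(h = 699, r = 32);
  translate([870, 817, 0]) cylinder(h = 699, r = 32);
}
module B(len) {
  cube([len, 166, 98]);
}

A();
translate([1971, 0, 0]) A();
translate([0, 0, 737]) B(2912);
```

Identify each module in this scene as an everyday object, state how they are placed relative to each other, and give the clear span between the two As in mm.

Second table starts at x = 1971; first ends at x = 941; clear span = 1971 − 941 = 1030 mm.

A is a table. B is a beam. A beam spans the tops of two tables. The clear span between the two tables is 1030 mm.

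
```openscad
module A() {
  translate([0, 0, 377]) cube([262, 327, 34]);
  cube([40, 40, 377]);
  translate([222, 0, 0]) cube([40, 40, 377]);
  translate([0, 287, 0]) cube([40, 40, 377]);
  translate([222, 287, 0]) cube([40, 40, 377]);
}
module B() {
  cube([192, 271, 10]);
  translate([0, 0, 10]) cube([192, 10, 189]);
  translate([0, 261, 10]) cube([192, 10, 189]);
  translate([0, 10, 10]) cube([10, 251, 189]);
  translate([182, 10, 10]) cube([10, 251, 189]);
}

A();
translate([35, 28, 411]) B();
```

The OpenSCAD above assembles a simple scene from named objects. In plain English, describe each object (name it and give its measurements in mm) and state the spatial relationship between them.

A is a four-legged stool. The seat is a 262×327×34 mm slab whose top surface is at z = 411 mm; four square legs, each 40×40 mm in cross-section, run from the floor (z = 0) to the underside of the seat, each flush with a corner of the seat.

B is an open storage box with external size 192×271×199 mm and wall thickness 10 mm (the base is also 10 mm thick). The base covers the whole footprint; the four walls stand on the base, with the y-facing walls full-width and the x-facing walls fitting between their inner faces.

The open box is on top of the stool, centred.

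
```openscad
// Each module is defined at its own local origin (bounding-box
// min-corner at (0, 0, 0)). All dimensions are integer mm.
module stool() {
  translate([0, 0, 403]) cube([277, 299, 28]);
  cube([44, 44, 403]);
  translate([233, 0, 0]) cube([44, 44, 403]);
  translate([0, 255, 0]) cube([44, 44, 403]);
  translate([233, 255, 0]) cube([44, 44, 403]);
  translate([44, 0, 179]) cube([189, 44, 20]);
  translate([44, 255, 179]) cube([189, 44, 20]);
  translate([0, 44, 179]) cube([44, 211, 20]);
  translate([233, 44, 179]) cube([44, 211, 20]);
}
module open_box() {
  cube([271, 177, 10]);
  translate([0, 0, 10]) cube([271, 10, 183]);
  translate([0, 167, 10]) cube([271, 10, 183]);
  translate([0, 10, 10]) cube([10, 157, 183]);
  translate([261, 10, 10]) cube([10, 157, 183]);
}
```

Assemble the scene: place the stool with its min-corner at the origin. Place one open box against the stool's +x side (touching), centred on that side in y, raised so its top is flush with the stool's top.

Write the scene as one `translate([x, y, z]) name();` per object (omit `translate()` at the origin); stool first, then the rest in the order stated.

stool();
translate([277, 61, 238]) open_box();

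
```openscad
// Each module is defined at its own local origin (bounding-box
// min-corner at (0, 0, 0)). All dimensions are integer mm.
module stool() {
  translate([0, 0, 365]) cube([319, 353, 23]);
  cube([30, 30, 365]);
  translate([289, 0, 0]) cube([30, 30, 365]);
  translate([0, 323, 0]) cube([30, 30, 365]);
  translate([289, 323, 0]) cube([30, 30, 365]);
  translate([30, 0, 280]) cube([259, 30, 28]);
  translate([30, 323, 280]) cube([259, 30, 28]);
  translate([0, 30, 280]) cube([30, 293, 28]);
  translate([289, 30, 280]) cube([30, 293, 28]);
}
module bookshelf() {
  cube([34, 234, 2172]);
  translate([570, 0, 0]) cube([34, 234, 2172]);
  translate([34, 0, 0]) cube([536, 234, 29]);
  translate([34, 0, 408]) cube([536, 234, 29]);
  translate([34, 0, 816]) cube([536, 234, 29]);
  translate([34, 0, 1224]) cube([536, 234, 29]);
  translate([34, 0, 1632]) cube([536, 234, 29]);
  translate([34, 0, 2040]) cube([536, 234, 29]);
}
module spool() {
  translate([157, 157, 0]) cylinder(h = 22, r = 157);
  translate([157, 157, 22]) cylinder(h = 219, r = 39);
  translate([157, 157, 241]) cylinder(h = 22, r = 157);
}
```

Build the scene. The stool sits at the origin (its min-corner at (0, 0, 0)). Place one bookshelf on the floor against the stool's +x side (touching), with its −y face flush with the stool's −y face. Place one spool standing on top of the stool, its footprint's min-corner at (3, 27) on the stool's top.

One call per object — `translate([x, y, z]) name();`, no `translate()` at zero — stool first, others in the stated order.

stool();
translate([319, 0, 0]) bookshelf();
translate([3, 27, 388]) spool();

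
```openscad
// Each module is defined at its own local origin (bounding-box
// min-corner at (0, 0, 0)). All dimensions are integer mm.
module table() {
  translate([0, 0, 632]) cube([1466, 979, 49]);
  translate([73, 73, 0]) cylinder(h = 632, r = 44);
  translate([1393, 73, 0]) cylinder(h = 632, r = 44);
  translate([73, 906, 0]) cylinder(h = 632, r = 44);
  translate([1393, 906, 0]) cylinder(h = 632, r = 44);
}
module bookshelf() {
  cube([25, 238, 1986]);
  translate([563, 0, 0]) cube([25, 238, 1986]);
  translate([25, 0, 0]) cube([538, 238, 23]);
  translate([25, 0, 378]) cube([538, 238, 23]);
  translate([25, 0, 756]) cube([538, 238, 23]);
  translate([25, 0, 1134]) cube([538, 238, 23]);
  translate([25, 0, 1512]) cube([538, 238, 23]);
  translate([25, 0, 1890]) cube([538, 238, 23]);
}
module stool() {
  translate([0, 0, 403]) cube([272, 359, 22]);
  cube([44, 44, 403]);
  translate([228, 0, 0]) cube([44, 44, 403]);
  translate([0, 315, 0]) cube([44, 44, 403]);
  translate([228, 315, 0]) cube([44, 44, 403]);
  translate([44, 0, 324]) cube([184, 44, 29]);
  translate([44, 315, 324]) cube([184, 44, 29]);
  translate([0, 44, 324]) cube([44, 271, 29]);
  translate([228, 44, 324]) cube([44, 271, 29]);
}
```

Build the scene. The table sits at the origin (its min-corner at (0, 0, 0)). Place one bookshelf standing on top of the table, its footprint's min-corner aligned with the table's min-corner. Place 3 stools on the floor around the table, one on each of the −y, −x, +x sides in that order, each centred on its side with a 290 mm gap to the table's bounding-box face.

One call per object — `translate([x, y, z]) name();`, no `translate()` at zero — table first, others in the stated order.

table();
translate([0, 0, 681]) bookshelf();
translate([597, -649, 0]) stool();
translate([-562, 310, 0]) stool();
translate([1756, 310, 0]) stool();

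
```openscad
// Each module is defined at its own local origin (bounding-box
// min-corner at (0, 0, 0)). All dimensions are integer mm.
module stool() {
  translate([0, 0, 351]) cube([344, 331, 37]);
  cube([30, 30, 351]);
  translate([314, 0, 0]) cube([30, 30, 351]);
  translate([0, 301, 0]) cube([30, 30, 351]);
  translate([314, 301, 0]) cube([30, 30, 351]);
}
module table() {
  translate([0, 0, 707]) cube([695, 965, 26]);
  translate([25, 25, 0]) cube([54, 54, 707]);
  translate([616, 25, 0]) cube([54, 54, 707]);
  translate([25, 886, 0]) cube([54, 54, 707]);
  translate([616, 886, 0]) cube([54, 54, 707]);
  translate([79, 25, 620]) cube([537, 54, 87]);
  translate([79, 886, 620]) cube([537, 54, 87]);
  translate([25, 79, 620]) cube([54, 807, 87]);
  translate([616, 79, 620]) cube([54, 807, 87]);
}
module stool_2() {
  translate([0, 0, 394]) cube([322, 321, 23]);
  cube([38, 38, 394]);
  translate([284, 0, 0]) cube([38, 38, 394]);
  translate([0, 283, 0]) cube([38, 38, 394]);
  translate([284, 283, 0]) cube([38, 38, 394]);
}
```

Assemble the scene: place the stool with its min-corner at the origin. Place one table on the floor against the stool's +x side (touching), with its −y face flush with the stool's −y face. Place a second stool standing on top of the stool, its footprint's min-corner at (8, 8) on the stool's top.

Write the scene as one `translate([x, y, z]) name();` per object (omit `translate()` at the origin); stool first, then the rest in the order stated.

stool();
translate([344, 0, 0]) table();
translate([8, 8, 388]) stool_2();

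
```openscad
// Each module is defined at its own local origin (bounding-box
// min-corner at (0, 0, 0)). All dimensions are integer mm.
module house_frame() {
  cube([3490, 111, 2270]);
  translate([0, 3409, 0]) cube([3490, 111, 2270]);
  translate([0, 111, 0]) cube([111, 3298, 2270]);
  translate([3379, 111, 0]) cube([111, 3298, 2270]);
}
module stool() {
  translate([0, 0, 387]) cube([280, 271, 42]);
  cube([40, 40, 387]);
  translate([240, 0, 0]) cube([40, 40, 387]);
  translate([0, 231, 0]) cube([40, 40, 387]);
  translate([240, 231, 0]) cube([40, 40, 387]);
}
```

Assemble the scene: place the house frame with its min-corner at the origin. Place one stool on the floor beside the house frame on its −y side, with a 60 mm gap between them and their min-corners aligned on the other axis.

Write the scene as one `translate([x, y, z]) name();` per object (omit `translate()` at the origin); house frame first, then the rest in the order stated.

house_frame();
translate([0, -331, 0]) stool();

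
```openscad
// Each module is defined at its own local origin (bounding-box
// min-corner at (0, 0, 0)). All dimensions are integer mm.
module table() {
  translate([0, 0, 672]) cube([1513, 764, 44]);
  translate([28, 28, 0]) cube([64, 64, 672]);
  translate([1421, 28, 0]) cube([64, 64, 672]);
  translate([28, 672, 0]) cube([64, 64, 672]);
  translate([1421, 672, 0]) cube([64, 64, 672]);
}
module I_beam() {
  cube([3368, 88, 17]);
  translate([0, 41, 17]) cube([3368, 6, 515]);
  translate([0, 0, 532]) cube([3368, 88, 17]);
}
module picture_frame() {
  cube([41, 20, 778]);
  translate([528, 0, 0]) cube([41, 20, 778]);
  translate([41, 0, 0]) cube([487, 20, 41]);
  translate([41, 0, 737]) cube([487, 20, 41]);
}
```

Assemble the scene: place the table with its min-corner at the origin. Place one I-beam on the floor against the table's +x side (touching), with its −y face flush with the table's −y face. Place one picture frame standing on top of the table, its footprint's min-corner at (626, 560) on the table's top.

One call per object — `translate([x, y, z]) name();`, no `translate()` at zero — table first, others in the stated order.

table();
translate([1513, 0, 0]) I_beam();
translate([626, 560, 716]) picture_frame();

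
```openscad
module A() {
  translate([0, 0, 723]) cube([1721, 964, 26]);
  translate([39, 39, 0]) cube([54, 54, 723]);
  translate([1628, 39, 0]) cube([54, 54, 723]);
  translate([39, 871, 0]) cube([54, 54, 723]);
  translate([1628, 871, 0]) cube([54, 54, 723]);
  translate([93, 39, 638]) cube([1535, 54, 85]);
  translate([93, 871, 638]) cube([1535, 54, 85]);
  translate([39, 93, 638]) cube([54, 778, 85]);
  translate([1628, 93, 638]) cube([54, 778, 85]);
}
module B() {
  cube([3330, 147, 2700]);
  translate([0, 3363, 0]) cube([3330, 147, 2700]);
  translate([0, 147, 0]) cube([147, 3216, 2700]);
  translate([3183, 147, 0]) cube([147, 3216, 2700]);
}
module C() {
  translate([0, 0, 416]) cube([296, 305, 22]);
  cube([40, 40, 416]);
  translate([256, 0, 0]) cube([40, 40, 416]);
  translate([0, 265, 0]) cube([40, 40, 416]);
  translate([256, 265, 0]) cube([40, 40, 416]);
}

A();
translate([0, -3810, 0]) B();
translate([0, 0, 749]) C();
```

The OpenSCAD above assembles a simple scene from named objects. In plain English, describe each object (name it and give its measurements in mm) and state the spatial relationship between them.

A is a rectangular dining table. The top is 1721×964×26 mm with its upper surface at z = 749 mm. It stands on four 54×54 mm square legs, each inset 39 mm from the nearest pair of top edges, running from the floor to the underside of the top. Four apron rails, 54 mm thick and 85 mm tall, run between adjacent legs with their top edges flush with the underside of the top and their outer faces flush with the legs' outer faces.

B is a box-shaped house frame (walls only): outside footprint 3330×3510 mm, wall height 2700 mm, wall thickness 147 mm. The two y-facing walls run the full x-width; the two x-facing walls fit between the inner faces of the y-facing walls.

C is a simple wooden stool: a rectangular seat 296 mm (x) by 305 mm (y), 22 mm thick, top face at z = 438 mm, on four square legs, each 40×40 mm in cross-section. The legs rest on z = 0, each flush with a corner of the seat.

The house frame is on the floor beside the table on its −y side. The stool is on top of the table.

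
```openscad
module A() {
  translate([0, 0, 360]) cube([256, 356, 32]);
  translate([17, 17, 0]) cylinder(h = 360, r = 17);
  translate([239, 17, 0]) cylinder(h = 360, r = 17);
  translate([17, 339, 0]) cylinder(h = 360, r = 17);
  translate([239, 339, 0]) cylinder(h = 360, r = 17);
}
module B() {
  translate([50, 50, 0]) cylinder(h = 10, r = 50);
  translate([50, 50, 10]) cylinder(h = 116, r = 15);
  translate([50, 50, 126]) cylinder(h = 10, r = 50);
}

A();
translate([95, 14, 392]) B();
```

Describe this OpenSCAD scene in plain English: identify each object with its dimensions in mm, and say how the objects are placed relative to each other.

A is a four-legged stool. The seat is a 256×356×32 mm slab whose top surface is at z = 392 mm; four round legs, each 34 mm in diameter, run from the floor (z = 0) to the underside of the seat, each leg's axis is inset half a diameter from the nearest pair of seat edges (so the leg's bounding box is flush with the corner).

B is a spool: two coaxial disc flanges of radius 50 mm and thickness 10 mm, joined by a core cylinder of radius 15 mm and height 116 mm. The lower flange rests on z = 0 and the three cylinders share a vertical axis.

The spool is on top of the stool.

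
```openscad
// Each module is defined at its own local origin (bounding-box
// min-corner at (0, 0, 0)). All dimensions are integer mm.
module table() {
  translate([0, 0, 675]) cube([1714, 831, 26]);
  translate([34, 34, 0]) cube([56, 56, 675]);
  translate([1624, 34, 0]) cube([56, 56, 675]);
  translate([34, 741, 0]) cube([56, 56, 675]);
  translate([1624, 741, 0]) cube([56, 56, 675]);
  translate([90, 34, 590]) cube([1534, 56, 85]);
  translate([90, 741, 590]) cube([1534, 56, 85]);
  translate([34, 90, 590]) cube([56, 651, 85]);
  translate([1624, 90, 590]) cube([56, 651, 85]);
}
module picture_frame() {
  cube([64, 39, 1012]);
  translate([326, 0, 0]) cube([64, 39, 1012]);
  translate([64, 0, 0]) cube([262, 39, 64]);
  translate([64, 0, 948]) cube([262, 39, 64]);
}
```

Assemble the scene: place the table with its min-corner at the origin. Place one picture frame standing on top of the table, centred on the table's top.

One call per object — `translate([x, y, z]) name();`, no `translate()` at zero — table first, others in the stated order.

table();
translate([662, 396, 701]) picture_frame();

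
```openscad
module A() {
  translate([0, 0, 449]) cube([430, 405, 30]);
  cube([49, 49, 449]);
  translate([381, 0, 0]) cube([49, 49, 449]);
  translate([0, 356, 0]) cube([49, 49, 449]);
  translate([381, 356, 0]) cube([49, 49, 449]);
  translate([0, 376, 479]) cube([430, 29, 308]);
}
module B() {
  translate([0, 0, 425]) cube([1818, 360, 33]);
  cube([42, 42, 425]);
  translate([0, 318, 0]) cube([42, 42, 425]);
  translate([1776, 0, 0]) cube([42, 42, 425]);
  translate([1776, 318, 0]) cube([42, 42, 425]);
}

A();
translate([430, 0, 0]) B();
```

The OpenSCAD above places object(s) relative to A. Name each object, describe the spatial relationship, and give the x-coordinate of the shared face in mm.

A is a chair. B is a bench. The bench is against the chair's +x side, with their −y faces flush. The x-coordinate of the shared face is 430 mm.

The chair's +x face and the bench's −x face are both at x = 430 mm.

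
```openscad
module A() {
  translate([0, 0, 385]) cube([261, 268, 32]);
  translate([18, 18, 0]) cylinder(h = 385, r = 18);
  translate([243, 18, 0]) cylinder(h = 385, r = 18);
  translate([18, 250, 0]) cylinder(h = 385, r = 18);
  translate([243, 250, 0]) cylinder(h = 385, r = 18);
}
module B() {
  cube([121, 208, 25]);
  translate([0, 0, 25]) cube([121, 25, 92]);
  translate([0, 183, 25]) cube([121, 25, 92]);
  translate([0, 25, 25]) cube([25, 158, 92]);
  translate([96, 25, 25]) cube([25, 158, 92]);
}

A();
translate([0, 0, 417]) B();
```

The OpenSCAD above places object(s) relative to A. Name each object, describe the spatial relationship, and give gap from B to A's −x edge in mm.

A is a stool. B is an open box. The open box is on top of the stool. The gap from the open box to the stool's −x edge is 0 mm.

The open box's min-x is at 0; the stool's min-x is 0; gap = 0 mm.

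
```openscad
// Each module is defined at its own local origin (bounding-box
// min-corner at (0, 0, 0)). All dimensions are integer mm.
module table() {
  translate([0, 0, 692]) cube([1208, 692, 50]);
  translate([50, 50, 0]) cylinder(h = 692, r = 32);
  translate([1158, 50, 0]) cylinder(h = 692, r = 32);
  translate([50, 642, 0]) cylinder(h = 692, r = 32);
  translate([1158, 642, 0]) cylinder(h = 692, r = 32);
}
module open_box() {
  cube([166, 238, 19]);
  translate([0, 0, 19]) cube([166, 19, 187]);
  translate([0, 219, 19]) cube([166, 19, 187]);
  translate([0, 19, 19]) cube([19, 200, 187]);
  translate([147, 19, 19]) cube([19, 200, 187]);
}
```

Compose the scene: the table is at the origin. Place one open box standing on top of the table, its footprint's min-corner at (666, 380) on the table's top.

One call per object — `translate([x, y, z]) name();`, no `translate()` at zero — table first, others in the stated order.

table();
translate([666, 380, 742]) open_box();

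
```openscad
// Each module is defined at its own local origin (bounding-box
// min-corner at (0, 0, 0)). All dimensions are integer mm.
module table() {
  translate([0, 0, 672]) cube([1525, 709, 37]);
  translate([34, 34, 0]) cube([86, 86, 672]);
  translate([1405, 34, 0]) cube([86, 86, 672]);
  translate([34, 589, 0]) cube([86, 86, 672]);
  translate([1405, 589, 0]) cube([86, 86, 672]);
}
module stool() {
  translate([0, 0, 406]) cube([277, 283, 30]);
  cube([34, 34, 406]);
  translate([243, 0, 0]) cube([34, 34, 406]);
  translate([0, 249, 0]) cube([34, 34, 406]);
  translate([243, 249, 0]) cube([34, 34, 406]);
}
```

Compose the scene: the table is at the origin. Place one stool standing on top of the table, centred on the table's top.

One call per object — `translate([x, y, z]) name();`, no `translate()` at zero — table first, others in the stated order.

table();
translate([624, 213, 709]) stool();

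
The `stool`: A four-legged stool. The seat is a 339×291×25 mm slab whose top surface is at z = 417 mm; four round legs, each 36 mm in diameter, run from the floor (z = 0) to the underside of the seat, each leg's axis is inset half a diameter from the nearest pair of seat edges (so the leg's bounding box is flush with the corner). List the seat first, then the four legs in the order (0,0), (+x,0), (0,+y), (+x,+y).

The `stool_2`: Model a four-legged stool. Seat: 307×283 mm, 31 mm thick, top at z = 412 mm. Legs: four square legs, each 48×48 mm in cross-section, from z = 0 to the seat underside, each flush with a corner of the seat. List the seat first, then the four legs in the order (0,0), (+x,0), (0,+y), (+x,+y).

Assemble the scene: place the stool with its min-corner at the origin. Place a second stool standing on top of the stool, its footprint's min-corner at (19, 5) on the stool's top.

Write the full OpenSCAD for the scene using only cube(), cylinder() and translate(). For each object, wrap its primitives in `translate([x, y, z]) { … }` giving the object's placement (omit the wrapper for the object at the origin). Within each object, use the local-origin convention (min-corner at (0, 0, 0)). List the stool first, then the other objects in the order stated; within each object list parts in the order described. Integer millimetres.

translate([0, 0, 392]) cube([339, 291, 25]);
translate([18, 18, 0]) cylinder(h = 392, r = 18);
translate([321, 18, 0]) cylinder(h = 392, r = 18);
translate([18, 273, 0]) cylinder(h = 392, r = 18);
translate([321, 273, 0]) cylinder(h = 392, r = 18);
translate([19, 5, 417]) {
  translate([0, 0, 381]) cube([307, 283, 31]);
  cube([48, 48, 381]);
  translate([259, 0, 0]) cube([48, 48, 381]);
  translate([0, 235, 0]) cube([48, 48, 381]);
  translate([259, 235, 0]) cube([48, 48, 381]);
}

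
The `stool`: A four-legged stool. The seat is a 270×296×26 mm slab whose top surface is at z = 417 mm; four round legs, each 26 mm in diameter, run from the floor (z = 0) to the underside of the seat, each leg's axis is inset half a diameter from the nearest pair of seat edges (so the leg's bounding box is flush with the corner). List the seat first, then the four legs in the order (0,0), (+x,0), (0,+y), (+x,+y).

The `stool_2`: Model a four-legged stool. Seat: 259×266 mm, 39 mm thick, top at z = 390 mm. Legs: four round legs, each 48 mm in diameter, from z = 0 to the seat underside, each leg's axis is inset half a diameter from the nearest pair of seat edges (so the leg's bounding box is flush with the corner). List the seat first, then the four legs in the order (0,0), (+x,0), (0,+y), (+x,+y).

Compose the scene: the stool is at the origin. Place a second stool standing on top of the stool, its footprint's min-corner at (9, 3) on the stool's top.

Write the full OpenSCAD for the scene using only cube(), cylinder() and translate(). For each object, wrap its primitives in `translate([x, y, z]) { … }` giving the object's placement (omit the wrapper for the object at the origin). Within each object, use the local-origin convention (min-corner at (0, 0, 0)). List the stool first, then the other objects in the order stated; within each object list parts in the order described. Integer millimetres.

translate([0, 0, 391]) cube([270, 296, 26]);
translate([13, 13, 0]) cylinder(h = 391, r = 13);
translate([257, 13, 0]) cylinder(h = 391, r = 13);
translate([13, 283, 0]) cylinder(h = 391, r = 13);
translate([257, 283, 0]) cylinder(h = 391, r = 13);
translate([9, 3, 417]) {
  translate([0, 0, 351]) cube([259, 266, 39]);
  translate([24, 24, 0]) cylinder(h = 351, r = 24);
  translate([235, 24, 0]) cylinder(h = 351, r = 24);
  translate([24, 242, 0]) cylinder(h = 351, r = 24);
  translate([235, 242, 0]) cylinder(h = 351, r = 24);
}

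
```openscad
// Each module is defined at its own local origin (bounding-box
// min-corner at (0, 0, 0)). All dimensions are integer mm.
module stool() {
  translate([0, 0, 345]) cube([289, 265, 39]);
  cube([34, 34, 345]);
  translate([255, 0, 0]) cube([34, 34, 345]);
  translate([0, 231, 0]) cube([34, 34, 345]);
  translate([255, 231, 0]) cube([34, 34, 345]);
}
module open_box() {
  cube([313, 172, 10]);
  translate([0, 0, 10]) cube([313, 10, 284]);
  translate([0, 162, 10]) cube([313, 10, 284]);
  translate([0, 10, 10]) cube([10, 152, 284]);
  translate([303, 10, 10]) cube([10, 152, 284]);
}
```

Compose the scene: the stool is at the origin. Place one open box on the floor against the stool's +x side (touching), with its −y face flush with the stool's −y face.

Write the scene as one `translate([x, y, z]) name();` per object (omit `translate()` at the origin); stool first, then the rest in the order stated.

stool();
translate([289, 0, 0]) open_box();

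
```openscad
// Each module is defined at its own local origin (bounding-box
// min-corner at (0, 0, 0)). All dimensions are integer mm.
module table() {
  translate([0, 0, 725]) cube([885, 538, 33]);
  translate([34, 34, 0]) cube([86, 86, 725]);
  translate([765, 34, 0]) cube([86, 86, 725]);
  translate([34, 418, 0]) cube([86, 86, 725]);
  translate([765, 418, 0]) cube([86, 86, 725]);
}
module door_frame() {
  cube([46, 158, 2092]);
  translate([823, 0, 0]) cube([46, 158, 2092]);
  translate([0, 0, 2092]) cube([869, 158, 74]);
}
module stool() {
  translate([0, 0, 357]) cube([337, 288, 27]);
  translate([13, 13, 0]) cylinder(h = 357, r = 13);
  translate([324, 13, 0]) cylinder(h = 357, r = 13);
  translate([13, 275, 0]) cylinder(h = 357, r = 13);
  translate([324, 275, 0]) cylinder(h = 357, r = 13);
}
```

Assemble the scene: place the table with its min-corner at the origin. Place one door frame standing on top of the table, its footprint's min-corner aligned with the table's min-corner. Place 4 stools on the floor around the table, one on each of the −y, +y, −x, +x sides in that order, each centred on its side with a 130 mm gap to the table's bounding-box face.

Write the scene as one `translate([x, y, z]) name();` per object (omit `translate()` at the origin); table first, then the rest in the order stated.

table();
translate([0, 0, 758]) door_frame();
translate([274, -418, 0]) stool();
translate([274, 668, 0]) stool();
translate([-467, 125, 0]) stool();
translate([1015, 125, 0]) stool();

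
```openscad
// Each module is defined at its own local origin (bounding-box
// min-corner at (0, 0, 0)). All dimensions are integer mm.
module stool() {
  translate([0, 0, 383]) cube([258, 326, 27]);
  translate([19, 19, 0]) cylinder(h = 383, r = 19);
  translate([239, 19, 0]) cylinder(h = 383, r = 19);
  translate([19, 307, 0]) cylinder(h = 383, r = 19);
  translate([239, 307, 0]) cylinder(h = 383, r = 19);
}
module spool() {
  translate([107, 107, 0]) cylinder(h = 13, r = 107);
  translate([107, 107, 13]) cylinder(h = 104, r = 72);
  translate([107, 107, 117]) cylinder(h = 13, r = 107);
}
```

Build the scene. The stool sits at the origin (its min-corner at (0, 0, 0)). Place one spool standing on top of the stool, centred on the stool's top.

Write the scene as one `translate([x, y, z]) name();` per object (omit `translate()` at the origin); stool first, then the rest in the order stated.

stool();
translate([22, 56, 410]) spool();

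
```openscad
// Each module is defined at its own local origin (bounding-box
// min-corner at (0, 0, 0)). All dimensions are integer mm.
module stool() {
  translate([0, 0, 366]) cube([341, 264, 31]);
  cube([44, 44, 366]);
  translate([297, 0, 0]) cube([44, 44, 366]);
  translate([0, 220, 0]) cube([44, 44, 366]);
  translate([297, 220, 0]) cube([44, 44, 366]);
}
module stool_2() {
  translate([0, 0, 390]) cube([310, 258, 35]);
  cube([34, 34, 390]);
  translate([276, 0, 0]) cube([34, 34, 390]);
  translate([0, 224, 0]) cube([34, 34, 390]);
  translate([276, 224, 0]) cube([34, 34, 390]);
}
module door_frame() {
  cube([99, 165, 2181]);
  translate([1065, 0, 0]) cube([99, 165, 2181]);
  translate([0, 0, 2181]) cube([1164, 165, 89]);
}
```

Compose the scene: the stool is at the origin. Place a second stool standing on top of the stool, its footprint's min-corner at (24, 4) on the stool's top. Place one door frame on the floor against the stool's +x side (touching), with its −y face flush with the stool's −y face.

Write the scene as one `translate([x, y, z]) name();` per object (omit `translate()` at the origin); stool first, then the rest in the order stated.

stool();
translate([24, 4, 397]) stool_2();
translate([341, 0, 0]) door_frame();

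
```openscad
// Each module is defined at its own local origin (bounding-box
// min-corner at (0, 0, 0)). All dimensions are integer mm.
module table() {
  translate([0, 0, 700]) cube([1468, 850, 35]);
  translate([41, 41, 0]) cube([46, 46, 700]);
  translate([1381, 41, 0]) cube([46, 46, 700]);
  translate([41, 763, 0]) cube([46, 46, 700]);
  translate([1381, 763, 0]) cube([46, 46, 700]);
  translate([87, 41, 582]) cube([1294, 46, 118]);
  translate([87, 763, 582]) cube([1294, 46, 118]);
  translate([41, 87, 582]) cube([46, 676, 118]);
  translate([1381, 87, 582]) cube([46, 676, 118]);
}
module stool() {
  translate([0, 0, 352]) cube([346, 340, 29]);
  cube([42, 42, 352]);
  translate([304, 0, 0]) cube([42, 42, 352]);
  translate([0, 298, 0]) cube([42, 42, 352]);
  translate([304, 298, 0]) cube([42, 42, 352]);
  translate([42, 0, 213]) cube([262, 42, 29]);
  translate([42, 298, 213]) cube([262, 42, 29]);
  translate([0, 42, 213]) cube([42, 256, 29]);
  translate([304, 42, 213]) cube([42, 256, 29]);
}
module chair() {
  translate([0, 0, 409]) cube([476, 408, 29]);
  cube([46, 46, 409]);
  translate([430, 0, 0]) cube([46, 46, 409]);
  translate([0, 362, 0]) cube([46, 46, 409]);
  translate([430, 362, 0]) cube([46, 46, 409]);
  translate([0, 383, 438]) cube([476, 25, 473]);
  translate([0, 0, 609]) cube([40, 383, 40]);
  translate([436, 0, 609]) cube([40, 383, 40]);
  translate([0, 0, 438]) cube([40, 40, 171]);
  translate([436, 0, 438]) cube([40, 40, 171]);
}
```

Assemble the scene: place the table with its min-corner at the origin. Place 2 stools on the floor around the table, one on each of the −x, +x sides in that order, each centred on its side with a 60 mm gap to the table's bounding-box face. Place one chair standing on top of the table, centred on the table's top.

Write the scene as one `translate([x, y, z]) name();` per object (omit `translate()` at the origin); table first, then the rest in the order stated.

table();
translate([-406, 255, 0]) stool();
translate([1528, 255, 0]) stool();
translate([496, 221, 735]) chair();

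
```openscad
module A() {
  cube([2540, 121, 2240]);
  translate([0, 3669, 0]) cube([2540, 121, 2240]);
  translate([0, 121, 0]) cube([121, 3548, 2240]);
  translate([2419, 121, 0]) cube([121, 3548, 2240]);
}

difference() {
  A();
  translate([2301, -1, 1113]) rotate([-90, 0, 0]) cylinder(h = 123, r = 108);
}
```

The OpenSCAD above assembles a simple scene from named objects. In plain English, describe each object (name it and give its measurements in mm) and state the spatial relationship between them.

A is the wall frame of a small rectangular building: four walls, each 2240 mm tall and 121 mm thick, enclosing a footprint 2540 mm (x) by 3790 mm (y) outside-to-outside, with no floor or roof. The front and back walls (the −y and +y sides) span the full width; the two side walls fit between them.

The house frame has a circular hole of radius 108 mm through its front wall, centred at (x = 2301, z = 1113).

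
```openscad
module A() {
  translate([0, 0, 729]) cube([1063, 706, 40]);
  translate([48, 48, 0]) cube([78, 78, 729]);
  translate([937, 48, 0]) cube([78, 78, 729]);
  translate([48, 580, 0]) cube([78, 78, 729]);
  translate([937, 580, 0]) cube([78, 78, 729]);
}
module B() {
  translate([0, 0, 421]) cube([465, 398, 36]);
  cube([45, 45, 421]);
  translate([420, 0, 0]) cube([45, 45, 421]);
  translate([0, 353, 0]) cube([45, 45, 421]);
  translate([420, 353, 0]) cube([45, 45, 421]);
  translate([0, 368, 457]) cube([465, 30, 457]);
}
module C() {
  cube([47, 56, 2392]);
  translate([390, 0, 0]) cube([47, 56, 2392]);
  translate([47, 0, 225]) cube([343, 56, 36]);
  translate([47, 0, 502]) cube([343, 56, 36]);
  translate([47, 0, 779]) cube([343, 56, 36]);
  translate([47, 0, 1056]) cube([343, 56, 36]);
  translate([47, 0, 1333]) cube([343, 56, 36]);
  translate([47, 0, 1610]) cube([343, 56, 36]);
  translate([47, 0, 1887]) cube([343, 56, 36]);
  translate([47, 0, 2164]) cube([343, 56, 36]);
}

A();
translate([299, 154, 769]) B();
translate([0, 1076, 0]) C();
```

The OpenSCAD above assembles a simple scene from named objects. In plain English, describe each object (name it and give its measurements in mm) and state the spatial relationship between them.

A is a table with a 1063×706 mm rectangular top, 40 mm thick, top surface at z = 769 mm, supported by four 78×78 mm square legs, each inset 48 mm from the nearest pair of top edges, running from the floor.

B is a chair. The seat is a 465×398×36 mm slab with its top at z = 457 mm, on four 45×45 mm corner legs (flush with the seat edges, standing on z = 0). A flat backrest 30 mm thick, 457 mm tall, spans the full seat width and rises from the seat top along its +y edge, rear face flush with the rear of the seat.

C is a straight ladder. Two 47×56 mm vertical rails, 2392 mm tall, stand 437 mm apart (outside-to-outside) with their front faces coplanar on the −y side. 8 rungs, each 56 mm deep and 36 mm tall, span between the inner faces of the rails, front faces flush with the rails. The lowest rung's underside is at z = 225 mm and rungs are spaced 277 mm apart (underside to underside).

The chair is on top of the table, centred. The ladder is on the floor beside the table on its +y side.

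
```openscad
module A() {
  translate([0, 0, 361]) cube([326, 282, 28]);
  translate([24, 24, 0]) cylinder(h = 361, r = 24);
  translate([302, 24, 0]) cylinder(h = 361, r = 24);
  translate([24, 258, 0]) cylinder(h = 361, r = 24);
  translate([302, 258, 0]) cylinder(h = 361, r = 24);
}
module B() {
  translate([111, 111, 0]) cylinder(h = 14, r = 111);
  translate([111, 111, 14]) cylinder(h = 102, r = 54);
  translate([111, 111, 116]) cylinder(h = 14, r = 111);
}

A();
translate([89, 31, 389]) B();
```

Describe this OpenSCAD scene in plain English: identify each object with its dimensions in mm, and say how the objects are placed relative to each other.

A is a four-legged stool. The seat is a 326×282×28 mm slab whose top surface is at z = 389 mm; four round legs, each 48 mm in diameter, run from the floor (z = 0) to the underside of the seat, each leg's axis is inset half a diameter from the nearest pair of seat edges (so the leg's bounding box is flush with the corner).

B is a spool: two coaxial disc flanges of radius 111 mm and thickness 14 mm, joined by a core cylinder of radius 54 mm and height 102 mm. The lower flange rests on z = 0 and the three cylinders share a vertical axis.

The spool is on top of the stool.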